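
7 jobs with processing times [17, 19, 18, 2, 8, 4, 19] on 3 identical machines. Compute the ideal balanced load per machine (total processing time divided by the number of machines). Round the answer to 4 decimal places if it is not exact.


Total processing time = 17 + 19 + 18 + 2 + 8 + 4 + 19 = 87
Number of machines = 3
Ideal balanced load = 87 / 3 = 29.0

29.0


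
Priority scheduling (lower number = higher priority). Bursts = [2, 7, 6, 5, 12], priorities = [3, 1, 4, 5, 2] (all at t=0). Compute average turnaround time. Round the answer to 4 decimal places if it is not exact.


Sort by priority (ascending = highest first):
Order: [(1, 7), (2, 12), (3, 2), (4, 6), (5, 5)]
Completion times:
  Priority 1, burst=7, C=7
  Priority 2, burst=12, C=19
  Priority 3, burst=2, C=21
  Priority 4, burst=6, C=27
  Priority 5, burst=5, C=32
Average turnaround = 106/5 = 21.2

21.2


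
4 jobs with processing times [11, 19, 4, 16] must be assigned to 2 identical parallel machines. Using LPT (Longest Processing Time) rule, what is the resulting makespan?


Sort jobs in decreasing order (LPT): [19, 16, 11, 4]
Assign each job to the least loaded machine:
  Machine 1: jobs [19, 4], load = 23
  Machine 2: jobs [16, 11], load = 27
Makespan = max load = 27

27


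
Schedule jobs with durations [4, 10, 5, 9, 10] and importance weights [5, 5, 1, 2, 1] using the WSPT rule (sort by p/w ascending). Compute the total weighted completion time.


Compute p/w ratios and sort ascending (WSPT): [(4, 5), (10, 5), (9, 2), (5, 1), (10, 1)]
Compute weighted completion times:
  Job (p=4,w=5): C=4, w*C=5*4=20
  Job (p=10,w=5): C=14, w*C=5*14=70
  Job (p=9,w=2): C=23, w*C=2*23=46
  Job (p=5,w=1): C=28, w*C=1*28=28
  Job (p=10,w=1): C=38, w*C=1*38=38
Total weighted completion time = 202

202


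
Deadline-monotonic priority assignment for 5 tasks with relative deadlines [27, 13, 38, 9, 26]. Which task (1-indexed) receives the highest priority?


Sort tasks by relative deadline (ascending):
  Task 4: deadline = 9
  Task 2: deadline = 13
  Task 5: deadline = 26
  Task 1: deadline = 27
  Task 3: deadline = 38
Priority order (highest first): [4, 2, 5, 1, 3]
Highest priority task = 4

4


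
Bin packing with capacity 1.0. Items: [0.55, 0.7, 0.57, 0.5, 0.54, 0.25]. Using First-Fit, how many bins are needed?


Place items sequentially using First-Fit:
  Item 0.55 -> new Bin 1
  Item 0.7 -> new Bin 2
  Item 0.57 -> new Bin 3
  Item 0.5 -> new Bin 4
  Item 0.54 -> new Bin 5
  Item 0.25 -> Bin 1 (now 0.8)
Total bins used = 5

5


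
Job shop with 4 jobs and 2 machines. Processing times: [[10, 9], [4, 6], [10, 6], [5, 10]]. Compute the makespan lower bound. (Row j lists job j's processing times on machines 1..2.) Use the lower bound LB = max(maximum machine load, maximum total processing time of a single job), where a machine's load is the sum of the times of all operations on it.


Machine loads:
  Machine 1: 10 + 4 + 10 + 5 = 29
  Machine 2: 9 + 6 + 6 + 10 = 31
Max machine load = 31
Job totals:
  Job 1: 19
  Job 2: 10
  Job 3: 16
  Job 4: 15
Max job total = 19
Lower bound = max(31, 19) = 31

31


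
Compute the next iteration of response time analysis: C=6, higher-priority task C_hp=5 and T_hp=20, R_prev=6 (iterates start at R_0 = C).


R_next = C + ceil(R_prev / T_hp) * C_hp
ceil(6 / 20) = ceil(0.3) = 1
Interference = 1 * 5 = 5
R_next = 6 + 5 = 11

11


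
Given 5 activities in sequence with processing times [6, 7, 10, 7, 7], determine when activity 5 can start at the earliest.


Activity 5 starts after activities 1 through 4 complete.
Predecessor durations: [6, 7, 10, 7]
ES = 6 + 7 + 10 + 7 = 30

30


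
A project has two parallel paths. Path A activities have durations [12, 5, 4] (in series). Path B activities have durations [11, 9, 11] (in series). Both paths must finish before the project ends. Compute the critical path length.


Path A total = 12 + 5 + 4 = 21
Path B total = 11 + 9 + 11 = 31
Critical path = longest path = max(21, 31) = 31

31


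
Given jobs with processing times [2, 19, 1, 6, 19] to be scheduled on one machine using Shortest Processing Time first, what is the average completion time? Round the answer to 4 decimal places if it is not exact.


Sort jobs by processing time (SPT order): [1, 2, 6, 19, 19]
Compute completion times sequentially:
  Job 1: processing = 1, completes at 1
  Job 2: processing = 2, completes at 3
  Job 3: processing = 6, completes at 9
  Job 4: processing = 19, completes at 28
  Job 5: processing = 19, completes at 47
Sum of completion times = 88
Average completion time = 88/5 = 17.6

17.6


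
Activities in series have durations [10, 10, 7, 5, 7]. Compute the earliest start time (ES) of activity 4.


Activity 4 starts after activities 1 through 3 complete.
Predecessor durations: [10, 10, 7]
ES = 10 + 10 + 7 = 27

27


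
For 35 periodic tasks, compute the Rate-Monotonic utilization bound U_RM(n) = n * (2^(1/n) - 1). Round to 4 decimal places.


Compute 2^(1/35) = 1.0200016094
Subtract 1: 1.0200016094 - 1 = 0.0200016094
Multiply by n: 35 * 0.0200016094 = 0.7000563290
Round to 4 dp: 0.7001

0.7001


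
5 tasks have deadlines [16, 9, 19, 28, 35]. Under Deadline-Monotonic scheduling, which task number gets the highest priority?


Sort tasks by relative deadline (ascending):
  Task 2: deadline = 9
  Task 1: deadline = 16
  Task 3: deadline = 19
  Task 4: deadline = 28
  Task 5: deadline = 35
Priority order (highest first): [2, 1, 3, 4, 5]
Highest priority task = 2

2


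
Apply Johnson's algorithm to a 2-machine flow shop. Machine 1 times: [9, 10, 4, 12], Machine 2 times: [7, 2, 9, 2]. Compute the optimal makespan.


Apply Johnson's rule:
  Group 1 (a <= b): [(3, 4, 9)]
  Group 2 (a > b): [(1, 9, 7), (2, 10, 2), (4, 12, 2)]
Optimal job order: [3, 1, 2, 4]
Schedule:
  Job 3: M1 done at 4, M2 done at 13
  Job 1: M1 done at 13, M2 done at 20
  Job 2: M1 done at 23, M2 done at 25
  Job 4: M1 done at 35, M2 done at 37
Makespan = 37

37


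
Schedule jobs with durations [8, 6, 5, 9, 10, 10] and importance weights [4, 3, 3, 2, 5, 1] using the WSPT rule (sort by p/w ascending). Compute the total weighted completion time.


Compute p/w ratios and sort ascending (WSPT): [(5, 3), (8, 4), (6, 3), (10, 5), (9, 2), (10, 1)]
Compute weighted completion times:
  Job (p=5,w=3): C=5, w*C=3*5=15
  Job (p=8,w=4): C=13, w*C=4*13=52
  Job (p=6,w=3): C=19, w*C=3*19=57
  Job (p=10,w=5): C=29, w*C=5*29=145
  Job (p=9,w=2): C=38, w*C=2*38=76
  Job (p=10,w=1): C=48, w*C=1*48=48
Total weighted completion time = 393

393


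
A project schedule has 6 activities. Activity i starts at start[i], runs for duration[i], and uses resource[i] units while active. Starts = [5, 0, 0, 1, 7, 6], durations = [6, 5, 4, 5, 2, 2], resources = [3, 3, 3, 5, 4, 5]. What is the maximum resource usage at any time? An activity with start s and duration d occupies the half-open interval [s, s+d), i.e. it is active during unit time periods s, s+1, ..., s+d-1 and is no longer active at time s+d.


Each activity i is active on [start_i, start_i + duration_i).
Compute total resource usage per time slot:
  t=0: active resources = [3, 3], total = 6
  t=1: active resources = [3, 3, 5], total = 11
  t=2: active resources = [3, 3, 5], total = 11
  t=3: active resources = [3, 3, 5], total = 11
  t=4: active resources = [3, 5], total = 8
  t=5: active resources = [3, 5], total = 8
  t=6: active resources = [3, 5], total = 8
  t=7: active resources = [3, 4, 5], total = 12
  t=8: active resources = [3, 4], total = 7
  t=9: active resources = [3], total = 3
  t=10: active resources = [3], total = 3
Peak resource demand = 12

12


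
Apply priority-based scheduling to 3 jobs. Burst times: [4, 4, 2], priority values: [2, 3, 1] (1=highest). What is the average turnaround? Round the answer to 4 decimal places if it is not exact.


Sort by priority (ascending = highest first):
Order: [(1, 2), (2, 4), (3, 4)]
Completion times:
  Priority 1, burst=2, C=2
  Priority 2, burst=4, C=6
  Priority 3, burst=4, C=10
Average turnaround = 18/3 = 6.0

6.0


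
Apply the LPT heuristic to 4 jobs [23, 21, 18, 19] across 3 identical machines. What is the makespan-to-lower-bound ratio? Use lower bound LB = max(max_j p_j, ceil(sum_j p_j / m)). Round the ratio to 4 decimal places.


LPT order: [23, 21, 19, 18]
Machine loads after assignment: [23, 21, 37]
LPT makespan = 37
Lower bound = max(max_job, ceil(total/3)) = max(23, 27) = 27
Ratio = 37 / 27 = 1.3704

1.3704


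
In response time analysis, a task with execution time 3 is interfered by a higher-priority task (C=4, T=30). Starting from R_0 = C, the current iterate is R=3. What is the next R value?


R_next = C + ceil(R_prev / T_hp) * C_hp
ceil(3 / 30) = ceil(0.1) = 1
Interference = 1 * 4 = 4
R_next = 3 + 4 = 7

7


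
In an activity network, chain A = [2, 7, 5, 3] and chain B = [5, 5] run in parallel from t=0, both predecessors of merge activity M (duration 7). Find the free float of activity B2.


ES(B2) = sum of predecessors on chain B = 5
EF(B2) = ES + duration = 5 + 5 = 10
Successor of B2 is M. ES(M) = max(sum(A), sum(B)) = max(17, 10) = 17
Free float = ES(successor) - EF(current) = 17 - 10 = 7

7


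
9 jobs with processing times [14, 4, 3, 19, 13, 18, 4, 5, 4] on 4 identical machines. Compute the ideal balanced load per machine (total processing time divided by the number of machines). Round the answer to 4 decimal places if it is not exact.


Total processing time = 14 + 4 + 3 + 19 + 13 + 18 + 4 + 5 + 4 = 84
Number of machines = 4
Ideal balanced load = 84 / 4 = 21.0

21.0


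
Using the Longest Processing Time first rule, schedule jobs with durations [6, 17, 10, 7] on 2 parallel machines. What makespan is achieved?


Sort jobs in decreasing order (LPT): [17, 10, 7, 6]
Assign each job to the least loaded machine:
  Machine 1: jobs [17, 6], load = 23
  Machine 2: jobs [10, 7], load = 17
Makespan = max load = 23

23


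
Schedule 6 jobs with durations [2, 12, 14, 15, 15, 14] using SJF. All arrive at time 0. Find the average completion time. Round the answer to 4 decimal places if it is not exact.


SJF order (ascending): [2, 12, 14, 14, 15, 15]
Completion times:
  Job 1: burst=2, C=2
  Job 2: burst=12, C=14
  Job 3: burst=14, C=28
  Job 4: burst=14, C=42
  Job 5: burst=15, C=57
  Job 6: burst=15, C=72
Average completion = 215/6 = 35.8333

35.8333


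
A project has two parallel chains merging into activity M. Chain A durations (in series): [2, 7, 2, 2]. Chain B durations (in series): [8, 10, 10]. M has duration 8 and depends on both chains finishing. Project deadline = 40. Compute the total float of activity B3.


Forward pass: ES(B3) = sum of predecessors on chain B = 18
EF = ES + duration = 18 + 10 = 28
Backward pass: LF(M) = deadline = 40; LS(M) = 40 - 8 = 32
LF(B3) = LS(M) - sum(successors on chain B) = 32 - 0 = 32
LS = LF - duration = 32 - 10 = 22
Total float = LS - ES = 22 - 18 = 4

4


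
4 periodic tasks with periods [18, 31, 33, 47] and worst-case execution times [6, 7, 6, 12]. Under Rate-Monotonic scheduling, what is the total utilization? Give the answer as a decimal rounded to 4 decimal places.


Compute individual utilizations (exact fractions):
  Task 1: C/T = 6/18 = 1/3 (approx. 0.3333)
  Task 2: C/T = 7/31 (approx. 0.2258)
  Task 3: C/T = 6/33 = 2/11 (approx. 0.1818)
  Task 4: C/T = 12/47 (approx. 0.2553)
Total utilization U = 1/3 + 7/31 + 2/11 + 12/47 = 47902/48081
Rounded to 4 decimal places: U = 0.9963
RM (Liu & Layland) bound for 4 tasks = 0.756828; compare with U = 47902/48081 (approx. 0.996277)
bound < U <= 1, so the RM sufficient condition is not met (inconclusive; an exact test such as response-time analysis is needed).

0.9963


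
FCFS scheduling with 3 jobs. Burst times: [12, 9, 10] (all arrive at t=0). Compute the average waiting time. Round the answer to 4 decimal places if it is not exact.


FCFS order (as given): [12, 9, 10]
Waiting times:
  Job 1: wait = 0
  Job 2: wait = 12
  Job 3: wait = 21
Sum of waiting times = 33
Average waiting time = 33/3 = 11.0

11.0


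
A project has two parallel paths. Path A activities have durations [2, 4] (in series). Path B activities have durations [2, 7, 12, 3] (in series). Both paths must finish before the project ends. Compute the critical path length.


Path A total = 2 + 4 = 6
Path B total = 2 + 7 + 12 + 3 = 24
Critical path = longest path = max(6, 24) = 24

24


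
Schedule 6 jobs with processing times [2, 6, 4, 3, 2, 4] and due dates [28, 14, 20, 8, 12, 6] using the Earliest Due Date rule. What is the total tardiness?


Sort by due date (EDD order): [(4, 6), (3, 8), (2, 12), (6, 14), (4, 20), (2, 28)]
Compute completion times and tardiness:
  Job 1: p=4, d=6, C=4, tardiness=max(0,4-6)=0
  Job 2: p=3, d=8, C=7, tardiness=max(0,7-8)=0
  Job 3: p=2, d=12, C=9, tardiness=max(0,9-12)=0
  Job 4: p=6, d=14, C=15, tardiness=max(0,15-14)=1
  Job 5: p=4, d=20, C=19, tardiness=max(0,19-20)=0
  Job 6: p=2, d=28, C=21, tardiness=max(0,21-28)=0
Total tardiness = 1

1


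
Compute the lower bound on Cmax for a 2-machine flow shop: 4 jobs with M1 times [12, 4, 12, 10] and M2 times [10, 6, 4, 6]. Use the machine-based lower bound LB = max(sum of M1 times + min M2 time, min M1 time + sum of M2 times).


LB1 = sum(M1 times) + min(M2 times) = 38 + 4 = 42
LB2 = min(M1 times) + sum(M2 times) = 4 + 26 = 30
Lower bound = max(LB1, LB2) = max(42, 30) = 42

42


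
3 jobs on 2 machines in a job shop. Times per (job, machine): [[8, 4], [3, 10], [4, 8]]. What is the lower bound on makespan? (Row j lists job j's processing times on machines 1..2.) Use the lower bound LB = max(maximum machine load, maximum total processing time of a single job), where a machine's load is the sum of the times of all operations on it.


Machine loads:
  Machine 1: 8 + 3 + 4 = 15
  Machine 2: 4 + 10 + 8 = 22
Max machine load = 22
Job totals:
  Job 1: 12
  Job 2: 13
  Job 3: 12
Max job total = 13
Lower bound = max(22, 13) = 22

22


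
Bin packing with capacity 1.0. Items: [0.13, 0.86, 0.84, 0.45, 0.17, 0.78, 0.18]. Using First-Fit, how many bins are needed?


Place items sequentially using First-Fit:
  Item 0.13 -> new Bin 1
  Item 0.86 -> Bin 1 (now 0.99)
  Item 0.84 -> new Bin 2
  Item 0.45 -> new Bin 3
  Item 0.17 -> Bin 3 (now 0.62)
  Item 0.78 -> new Bin 4
  Item 0.18 -> Bin 3 (now 0.8)
Total bins used = 4

4


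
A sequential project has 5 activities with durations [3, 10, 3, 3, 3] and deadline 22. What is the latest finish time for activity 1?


LF(activity 1) = deadline - sum of successor durations
Successors: activities 2 through 5 with durations [10, 3, 3, 3]
Sum of successor durations = 19
LF = 22 - 19 = 3

3


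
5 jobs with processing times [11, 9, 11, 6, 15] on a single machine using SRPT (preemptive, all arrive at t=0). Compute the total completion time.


Since all jobs arrive at t=0, SRPT equals SPT ordering.
SPT order: [6, 9, 11, 11, 15]
Completion times:
  Job 1: p=6, C=6
  Job 2: p=9, C=15
  Job 3: p=11, C=26
  Job 4: p=11, C=37
  Job 5: p=15, C=52
Total completion time = 6 + 15 + 26 + 37 + 52 = 136

136


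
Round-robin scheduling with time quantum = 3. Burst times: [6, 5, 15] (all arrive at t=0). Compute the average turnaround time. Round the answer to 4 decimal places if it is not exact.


Time quantum = 3
Execution trace:
  J1 runs 3 units, time = 3
  J2 runs 3 units, time = 6
  J3 runs 3 units, time = 9
  J1 runs 3 units, time = 12
  J2 runs 2 units, time = 14
  J3 runs 3 units, time = 17
  J3 runs 3 units, time = 20
  J3 runs 3 units, time = 23
  J3 runs 3 units, time = 26
Finish times: [12, 14, 26]
Average turnaround = 52/3 = 17.3333

17.3333


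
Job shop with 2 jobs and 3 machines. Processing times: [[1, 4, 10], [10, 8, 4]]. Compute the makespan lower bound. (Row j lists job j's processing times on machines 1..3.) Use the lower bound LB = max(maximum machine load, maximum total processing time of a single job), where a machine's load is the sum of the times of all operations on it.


Machine loads:
  Machine 1: 1 + 10 = 11
  Machine 2: 4 + 8 = 12
  Machine 3: 10 + 4 = 14
Max machine load = 14
Job totals:
  Job 1: 15
  Job 2: 22
Max job total = 22
Lower bound = max(14, 22) = 22

22


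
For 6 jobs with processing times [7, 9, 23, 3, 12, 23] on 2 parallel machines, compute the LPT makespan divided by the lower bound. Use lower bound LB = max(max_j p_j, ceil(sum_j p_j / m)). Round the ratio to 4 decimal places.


LPT order: [23, 23, 12, 9, 7, 3]
Machine loads after assignment: [38, 39]
LPT makespan = 39
Lower bound = max(max_job, ceil(total/2)) = max(23, 39) = 39
Ratio = 39 / 39 = 1.0

1.0


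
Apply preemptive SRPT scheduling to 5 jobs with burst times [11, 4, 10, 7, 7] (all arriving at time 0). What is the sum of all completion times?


Since all jobs arrive at t=0, SRPT equals SPT ordering.
SPT order: [4, 7, 7, 10, 11]
Completion times:
  Job 1: p=4, C=4
  Job 2: p=7, C=11
  Job 3: p=7, C=18
  Job 4: p=10, C=28
  Job 5: p=11, C=39
Total completion time = 4 + 11 + 18 + 28 + 39 = 100

100


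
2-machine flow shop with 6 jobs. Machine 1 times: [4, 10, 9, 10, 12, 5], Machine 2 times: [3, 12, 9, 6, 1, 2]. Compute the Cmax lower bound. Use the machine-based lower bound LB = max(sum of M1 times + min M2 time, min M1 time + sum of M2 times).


LB1 = sum(M1 times) + min(M2 times) = 50 + 1 = 51
LB2 = min(M1 times) + sum(M2 times) = 4 + 33 = 37
Lower bound = max(LB1, LB2) = max(51, 37) = 51

51


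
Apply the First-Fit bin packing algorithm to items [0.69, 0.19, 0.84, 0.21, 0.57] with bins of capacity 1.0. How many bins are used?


Place items sequentially using First-Fit:
  Item 0.69 -> new Bin 1
  Item 0.19 -> Bin 1 (now 0.88)
  Item 0.84 -> new Bin 2
  Item 0.21 -> new Bin 3
  Item 0.57 -> Bin 3 (now 0.78)
Total bins used = 3

3


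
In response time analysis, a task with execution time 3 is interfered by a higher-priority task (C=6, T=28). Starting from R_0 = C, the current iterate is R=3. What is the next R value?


R_next = C + ceil(R_prev / T_hp) * C_hp
ceil(3 / 28) = ceil(0.1071) = 1
Interference = 1 * 6 = 6
R_next = 3 + 6 = 9

9


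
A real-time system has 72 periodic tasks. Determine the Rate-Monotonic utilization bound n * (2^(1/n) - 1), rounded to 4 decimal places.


Compute 2^(1/72) = 1.0096735332
Subtract 1: 1.0096735332 - 1 = 0.0096735332
Multiply by n: 72 * 0.0096735332 = 0.6964943904
Round to 4 dp: 0.6965

0.6965


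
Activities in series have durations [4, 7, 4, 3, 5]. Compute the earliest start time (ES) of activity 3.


Activity 3 starts after activities 1 through 2 complete.
Predecessor durations: [4, 7]
ES = 4 + 7 = 11

11


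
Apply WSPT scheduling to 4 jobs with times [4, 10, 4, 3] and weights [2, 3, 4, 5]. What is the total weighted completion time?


Compute p/w ratios and sort ascending (WSPT): [(3, 5), (4, 4), (4, 2), (10, 3)]
Compute weighted completion times:
  Job (p=3,w=5): C=3, w*C=5*3=15
  Job (p=4,w=4): C=7, w*C=4*7=28
  Job (p=4,w=2): C=11, w*C=2*11=22
  Job (p=10,w=3): C=21, w*C=3*21=63
Total weighted completion time = 128

128


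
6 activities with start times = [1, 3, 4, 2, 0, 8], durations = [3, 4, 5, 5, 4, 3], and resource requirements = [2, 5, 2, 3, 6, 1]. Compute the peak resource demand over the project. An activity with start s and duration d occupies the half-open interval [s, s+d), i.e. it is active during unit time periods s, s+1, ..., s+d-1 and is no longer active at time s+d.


Each activity i is active on [start_i, start_i + duration_i).
Compute total resource usage per time slot:
  t=0: active resources = [6], total = 6
  t=1: active resources = [2, 6], total = 8
  t=2: active resources = [2, 3, 6], total = 11
  t=3: active resources = [2, 5, 3, 6], total = 16
  t=4: active resources = [5, 2, 3], total = 10
  t=5: active resources = [5, 2, 3], total = 10
  t=6: active resources = [5, 2, 3], total = 10
  t=7: active resources = [2], total = 2
  t=8: active resources = [2, 1], total = 3
  t=9: active resources = [1], total = 1
  t=10: active resources = [1], total = 1
Peak resource demand = 16

16


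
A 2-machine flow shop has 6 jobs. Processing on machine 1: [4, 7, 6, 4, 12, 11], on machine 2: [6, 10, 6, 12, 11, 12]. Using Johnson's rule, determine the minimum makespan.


Apply Johnson's rule:
  Group 1 (a <= b): [(1, 4, 6), (4, 4, 12), (3, 6, 6), (2, 7, 10), (6, 11, 12)]
  Group 2 (a > b): [(5, 12, 11)]
Optimal job order: [1, 4, 3, 2, 6, 5]
Schedule:
  Job 1: M1 done at 4, M2 done at 10
  Job 4: M1 done at 8, M2 done at 22
  Job 3: M1 done at 14, M2 done at 28
  Job 2: M1 done at 21, M2 done at 38
  Job 6: M1 done at 32, M2 done at 50
  Job 5: M1 done at 44, M2 done at 61
Makespan = 61

61


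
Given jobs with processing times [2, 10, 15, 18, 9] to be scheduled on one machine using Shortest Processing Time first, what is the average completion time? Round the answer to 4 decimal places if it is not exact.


Sort jobs by processing time (SPT order): [2, 9, 10, 15, 18]
Compute completion times sequentially:
  Job 1: processing = 2, completes at 2
  Job 2: processing = 9, completes at 11
  Job 3: processing = 10, completes at 21
  Job 4: processing = 15, completes at 36
  Job 5: processing = 18, completes at 54
Sum of completion times = 124
Average completion time = 124/5 = 24.8

24.8


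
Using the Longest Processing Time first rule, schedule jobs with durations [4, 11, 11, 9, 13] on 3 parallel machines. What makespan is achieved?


Sort jobs in decreasing order (LPT): [13, 11, 11, 9, 4]
Assign each job to the least loaded machine:
  Machine 1: jobs [13], load = 13
  Machine 2: jobs [11, 9], load = 20
  Machine 3: jobs [11, 4], load = 15
Makespan = max load = 20

20


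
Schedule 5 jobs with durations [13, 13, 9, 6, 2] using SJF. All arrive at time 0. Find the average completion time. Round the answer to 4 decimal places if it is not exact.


SJF order (ascending): [2, 6, 9, 13, 13]
Completion times:
  Job 1: burst=2, C=2
  Job 2: burst=6, C=8
  Job 3: burst=9, C=17
  Job 4: burst=13, C=30
  Job 5: burst=13, C=43
Average completion = 100/5 = 20.0

20.0


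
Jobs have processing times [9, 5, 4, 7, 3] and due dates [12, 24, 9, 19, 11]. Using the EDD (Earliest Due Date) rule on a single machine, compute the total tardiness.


Sort by due date (EDD order): [(4, 9), (3, 11), (9, 12), (7, 19), (5, 24)]
Compute completion times and tardiness:
  Job 1: p=4, d=9, C=4, tardiness=max(0,4-9)=0
  Job 2: p=3, d=11, C=7, tardiness=max(0,7-11)=0
  Job 3: p=9, d=12, C=16, tardiness=max(0,16-12)=4
  Job 4: p=7, d=19, C=23, tardiness=max(0,23-19)=4
  Job 5: p=5, d=24, C=28, tardiness=max(0,28-24)=4
Total tardiness = 12

12


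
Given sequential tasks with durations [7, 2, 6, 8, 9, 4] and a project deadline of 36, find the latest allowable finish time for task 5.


LF(activity 5) = deadline - sum of successor durations
Successors: activities 6 through 6 with durations [4]
Sum of successor durations = 4
LF = 36 - 4 = 32

32


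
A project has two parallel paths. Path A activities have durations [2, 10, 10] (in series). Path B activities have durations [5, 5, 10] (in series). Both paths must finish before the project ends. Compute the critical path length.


Path A total = 2 + 10 + 10 = 22
Path B total = 5 + 5 + 10 = 20
Critical path = longest path = max(22, 20) = 22

22


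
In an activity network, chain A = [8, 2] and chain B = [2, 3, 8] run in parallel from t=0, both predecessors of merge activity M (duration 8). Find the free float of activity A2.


ES(A2) = sum of predecessors on chain A = 8
EF(A2) = ES + duration = 8 + 2 = 10
Successor of A2 is M. ES(M) = max(sum(A), sum(B)) = max(10, 13) = 13
Free float = ES(successor) - EF(current) = 13 - 10 = 3

3


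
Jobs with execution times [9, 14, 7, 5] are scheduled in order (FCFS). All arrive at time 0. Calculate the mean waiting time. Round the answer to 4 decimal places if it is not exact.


FCFS order (as given): [9, 14, 7, 5]
Waiting times:
  Job 1: wait = 0
  Job 2: wait = 9
  Job 3: wait = 23
  Job 4: wait = 30
Sum of waiting times = 62
Average waiting time = 62/4 = 15.5

15.5


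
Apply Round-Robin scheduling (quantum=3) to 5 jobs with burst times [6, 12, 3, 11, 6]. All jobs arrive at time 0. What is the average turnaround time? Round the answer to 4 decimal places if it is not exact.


Time quantum = 3
Execution trace:
  J1 runs 3 units, time = 3
  J2 runs 3 units, time = 6
  J3 runs 3 units, time = 9
  J4 runs 3 units, time = 12
  J5 runs 3 units, time = 15
  J1 runs 3 units, time = 18
  J2 runs 3 units, time = 21
  J4 runs 3 units, time = 24
  J5 runs 3 units, time = 27
  J2 runs 3 units, time = 30
  J4 runs 3 units, time = 33
  J2 runs 3 units, time = 36
  J4 runs 2 units, time = 38
Finish times: [18, 36, 9, 38, 27]
Average turnaround = 128/5 = 25.6

25.6


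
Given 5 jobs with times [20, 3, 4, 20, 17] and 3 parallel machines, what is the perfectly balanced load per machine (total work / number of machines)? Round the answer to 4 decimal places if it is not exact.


Total processing time = 20 + 3 + 4 + 20 + 17 = 64
Number of machines = 3
Ideal balanced load = 64 / 3 = 21.3333

21.3333


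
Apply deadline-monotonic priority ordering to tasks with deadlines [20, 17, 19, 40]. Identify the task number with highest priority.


Sort tasks by relative deadline (ascending):
  Task 2: deadline = 17
  Task 3: deadline = 19
  Task 1: deadline = 20
  Task 4: deadline = 40
Priority order (highest first): [2, 3, 1, 4]
Highest priority task = 2

2


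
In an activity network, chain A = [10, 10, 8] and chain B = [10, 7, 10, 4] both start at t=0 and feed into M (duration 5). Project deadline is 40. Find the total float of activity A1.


Forward pass: ES(A1) = sum of predecessors on chain A = 0
EF = ES + duration = 0 + 10 = 10
Backward pass: LF(M) = deadline = 40; LS(M) = 40 - 5 = 35
LF(A1) = LS(M) - sum(successors on chain A) = 35 - 18 = 17
LS = LF - duration = 17 - 10 = 7
Total float = LS - ES = 7 - 0 = 7

7


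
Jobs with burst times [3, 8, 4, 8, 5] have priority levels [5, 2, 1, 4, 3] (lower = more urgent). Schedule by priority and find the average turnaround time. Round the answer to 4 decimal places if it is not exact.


Sort by priority (ascending = highest first):
Order: [(1, 4), (2, 8), (3, 5), (4, 8), (5, 3)]
Completion times:
  Priority 1, burst=4, C=4
  Priority 2, burst=8, C=12
  Priority 3, burst=5, C=17
  Priority 4, burst=8, C=25
  Priority 5, burst=3, C=28
Average turnaround = 86/5 = 17.2

17.2


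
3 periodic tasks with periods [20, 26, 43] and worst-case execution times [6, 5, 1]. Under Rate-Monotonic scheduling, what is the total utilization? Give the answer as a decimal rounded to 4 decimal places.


Compute individual utilizations (exact fractions):
  Task 1: C/T = 6/20 = 3/10 (approx. 0.3)
  Task 2: C/T = 5/26 (approx. 0.1923)
  Task 3: C/T = 1/43 (approx. 0.0233)
Total utilization U = 3/10 + 5/26 + 1/43 = 1441/2795
Rounded to 4 decimal places: U = 0.5156
RM (Liu & Layland) bound for 3 tasks = 0.779763; compare with U = 1441/2795 (approx. 0.515564)
U <= bound, so schedulable by RM sufficient condition.

0.5156


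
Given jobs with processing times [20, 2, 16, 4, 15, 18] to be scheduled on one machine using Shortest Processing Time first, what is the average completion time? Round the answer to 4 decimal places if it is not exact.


Sort jobs by processing time (SPT order): [2, 4, 15, 16, 18, 20]
Compute completion times sequentially:
  Job 1: processing = 2, completes at 2
  Job 2: processing = 4, completes at 6
  Job 3: processing = 15, completes at 21
  Job 4: processing = 16, completes at 37
  Job 5: processing = 18, completes at 55
  Job 6: processing = 20, completes at 75
Sum of completion times = 196
Average completion time = 196/6 = 32.6667

32.6667


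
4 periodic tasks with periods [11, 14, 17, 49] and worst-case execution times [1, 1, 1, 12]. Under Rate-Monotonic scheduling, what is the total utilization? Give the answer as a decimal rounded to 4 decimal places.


Compute individual utilizations (exact fractions):
  Task 1: C/T = 1/11 (approx. 0.0909)
  Task 2: C/T = 1/14 (approx. 0.0714)
  Task 3: C/T = 1/17 (approx. 0.0588)
  Task 4: C/T = 12/49 (approx. 0.2449)
Total utilization U = 1/11 + 1/14 + 1/17 + 12/49 = 8541/18326
Rounded to 4 decimal places: U = 0.4661
RM (Liu & Layland) bound for 4 tasks = 0.756828; compare with U = 8541/18326 (approx. 0.466059)
U <= bound, so schedulable by RM sufficient condition.

0.4661


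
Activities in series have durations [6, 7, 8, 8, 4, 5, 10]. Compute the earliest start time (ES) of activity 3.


Activity 3 starts after activities 1 through 2 complete.
Predecessor durations: [6, 7]
ES = 6 + 7 = 13

13


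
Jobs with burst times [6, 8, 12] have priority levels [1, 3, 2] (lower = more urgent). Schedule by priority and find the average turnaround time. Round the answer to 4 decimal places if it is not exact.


Sort by priority (ascending = highest first):
Order: [(1, 6), (2, 12), (3, 8)]
Completion times:
  Priority 1, burst=6, C=6
  Priority 2, burst=12, C=18
  Priority 3, burst=8, C=26
Average turnaround = 50/3 = 16.6667

16.6667


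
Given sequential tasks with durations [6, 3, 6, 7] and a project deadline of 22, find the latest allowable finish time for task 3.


LF(activity 3) = deadline - sum of successor durations
Successors: activities 4 through 4 with durations [7]
Sum of successor durations = 7
LF = 22 - 7 = 15

15


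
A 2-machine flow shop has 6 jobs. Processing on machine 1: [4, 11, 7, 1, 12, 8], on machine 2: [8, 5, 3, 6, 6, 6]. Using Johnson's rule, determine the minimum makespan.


Apply Johnson's rule:
  Group 1 (a <= b): [(4, 1, 6), (1, 4, 8)]
  Group 2 (a > b): [(5, 12, 6), (6, 8, 6), (2, 11, 5), (3, 7, 3)]
Optimal job order: [4, 1, 5, 6, 2, 3]
Schedule:
  Job 4: M1 done at 1, M2 done at 7
  Job 1: M1 done at 5, M2 done at 15
  Job 5: M1 done at 17, M2 done at 23
  Job 6: M1 done at 25, M2 done at 31
  Job 2: M1 done at 36, M2 done at 41
  Job 3: M1 done at 43, M2 done at 46
Makespan = 46

46


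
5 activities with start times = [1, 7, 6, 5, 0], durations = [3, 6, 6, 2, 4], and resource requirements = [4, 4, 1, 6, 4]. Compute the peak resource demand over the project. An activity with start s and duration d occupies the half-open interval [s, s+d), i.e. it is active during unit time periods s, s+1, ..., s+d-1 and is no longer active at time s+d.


Each activity i is active on [start_i, start_i + duration_i).
Compute total resource usage per time slot:
  t=0: active resources = [4], total = 4
  t=1: active resources = [4, 4], total = 8
  t=2: active resources = [4, 4], total = 8
  t=3: active resources = [4, 4], total = 8
  t=4: active resources = [], total = 0
  t=5: active resources = [6], total = 6
  t=6: active resources = [1, 6], total = 7
  t=7: active resources = [4, 1], total = 5
  t=8: active resources = [4, 1], total = 5
  t=9: active resources = [4, 1], total = 5
  t=10: active resources = [4, 1], total = 5
  t=11: active resources = [4, 1], total = 5
  t=12: active resources = [4], total = 4
Peak resource demand = 8

8


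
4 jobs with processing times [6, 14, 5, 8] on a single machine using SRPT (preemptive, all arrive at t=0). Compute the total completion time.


Since all jobs arrive at t=0, SRPT equals SPT ordering.
SPT order: [5, 6, 8, 14]
Completion times:
  Job 1: p=5, C=5
  Job 2: p=6, C=11
  Job 3: p=8, C=19
  Job 4: p=14, C=33
Total completion time = 5 + 11 + 19 + 33 = 68

68


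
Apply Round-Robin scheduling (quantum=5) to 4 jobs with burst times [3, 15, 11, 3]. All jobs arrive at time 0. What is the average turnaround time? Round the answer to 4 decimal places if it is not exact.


Time quantum = 5
Execution trace:
  J1 runs 3 units, time = 3
  J2 runs 5 units, time = 8
  J3 runs 5 units, time = 13
  J4 runs 3 units, time = 16
  J2 runs 5 units, time = 21
  J3 runs 5 units, time = 26
  J2 runs 5 units, time = 31
  J3 runs 1 units, time = 32
Finish times: [3, 31, 32, 16]
Average turnaround = 82/4 = 20.5

20.5


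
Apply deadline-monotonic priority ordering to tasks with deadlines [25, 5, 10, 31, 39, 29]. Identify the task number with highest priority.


Sort tasks by relative deadline (ascending):
  Task 2: deadline = 5
  Task 3: deadline = 10
  Task 1: deadline = 25
  Task 6: deadline = 29
  Task 4: deadline = 31
  Task 5: deadline = 39
Priority order (highest first): [2, 3, 1, 6, 4, 5]
Highest priority task = 2

2


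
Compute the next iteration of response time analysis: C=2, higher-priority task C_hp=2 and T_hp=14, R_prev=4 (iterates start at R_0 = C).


R_next = C + ceil(R_prev / T_hp) * C_hp
ceil(4 / 14) = ceil(0.2857) = 1
Interference = 1 * 2 = 2
R_next = 2 + 2 = 4
R_next = R_prev, so the iteration has converged (response time = 4).

4


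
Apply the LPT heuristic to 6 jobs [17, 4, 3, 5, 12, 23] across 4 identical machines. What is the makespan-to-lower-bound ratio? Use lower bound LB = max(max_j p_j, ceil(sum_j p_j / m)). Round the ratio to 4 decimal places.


LPT order: [23, 17, 12, 5, 4, 3]
Machine loads after assignment: [23, 17, 12, 12]
LPT makespan = 23
Lower bound = max(max_job, ceil(total/4)) = max(23, 16) = 23
Ratio = 23 / 23 = 1.0

1.0


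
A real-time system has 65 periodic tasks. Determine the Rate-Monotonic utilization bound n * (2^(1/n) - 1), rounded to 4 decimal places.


Compute 2^(1/65) = 1.0107208638
Subtract 1: 1.0107208638 - 1 = 0.0107208638
Multiply by n: 65 * 0.0107208638 = 0.6968561470
Round to 4 dp: 0.6969

0.6969


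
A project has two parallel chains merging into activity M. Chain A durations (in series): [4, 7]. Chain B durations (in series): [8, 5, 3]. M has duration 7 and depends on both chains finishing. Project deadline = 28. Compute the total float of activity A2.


Forward pass: ES(A2) = sum of predecessors on chain A = 4
EF = ES + duration = 4 + 7 = 11
Backward pass: LF(M) = deadline = 28; LS(M) = 28 - 7 = 21
LF(A2) = LS(M) - sum(successors on chain A) = 21 - 0 = 21
LS = LF - duration = 21 - 7 = 14
Total float = LS - ES = 14 - 4 = 10

10


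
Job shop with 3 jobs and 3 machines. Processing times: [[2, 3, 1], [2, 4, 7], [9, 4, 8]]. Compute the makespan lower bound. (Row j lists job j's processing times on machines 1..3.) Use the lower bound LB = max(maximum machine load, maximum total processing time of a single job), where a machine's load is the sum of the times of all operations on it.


Machine loads:
  Machine 1: 2 + 2 + 9 = 13
  Machine 2: 3 + 4 + 4 = 11
  Machine 3: 1 + 7 + 8 = 16
Max machine load = 16
Job totals:
  Job 1: 6
  Job 2: 13
  Job 3: 21
Max job total = 21
Lower bound = max(16, 21) = 21

21


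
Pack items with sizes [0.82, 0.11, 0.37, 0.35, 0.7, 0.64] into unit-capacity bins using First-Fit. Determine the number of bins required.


Place items sequentially using First-Fit:
  Item 0.82 -> new Bin 1
  Item 0.11 -> Bin 1 (now 0.93)
  Item 0.37 -> new Bin 2
  Item 0.35 -> Bin 2 (now 0.72)
  Item 0.7 -> new Bin 3
  Item 0.64 -> new Bin 4
Total bins used = 4

4


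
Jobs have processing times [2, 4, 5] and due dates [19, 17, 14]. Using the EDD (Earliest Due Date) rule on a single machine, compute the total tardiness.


Sort by due date (EDD order): [(5, 14), (4, 17), (2, 19)]
Compute completion times and tardiness:
  Job 1: p=5, d=14, C=5, tardiness=max(0,5-14)=0
  Job 2: p=4, d=17, C=9, tardiness=max(0,9-17)=0
  Job 3: p=2, d=19, C=11, tardiness=max(0,11-19)=0
Total tardiness = 0

0


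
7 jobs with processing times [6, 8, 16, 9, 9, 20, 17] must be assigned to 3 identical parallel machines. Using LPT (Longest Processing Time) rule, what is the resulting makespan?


Sort jobs in decreasing order (LPT): [20, 17, 16, 9, 9, 8, 6]
Assign each job to the least loaded machine:
  Machine 1: jobs [20, 8], load = 28
  Machine 2: jobs [17, 9], load = 26
  Machine 3: jobs [16, 9, 6], load = 31
Makespan = max load = 31

31


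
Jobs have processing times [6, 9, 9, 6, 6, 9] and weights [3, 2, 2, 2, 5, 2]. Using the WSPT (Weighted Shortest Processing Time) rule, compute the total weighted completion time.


Compute p/w ratios and sort ascending (WSPT): [(6, 5), (6, 3), (6, 2), (9, 2), (9, 2), (9, 2)]
Compute weighted completion times:
  Job (p=6,w=5): C=6, w*C=5*6=30
  Job (p=6,w=3): C=12, w*C=3*12=36
  Job (p=6,w=2): C=18, w*C=2*18=36
  Job (p=9,w=2): C=27, w*C=2*27=54
  Job (p=9,w=2): C=36, w*C=2*36=72
  Job (p=9,w=2): C=45, w*C=2*45=90
Total weighted completion time = 318

318


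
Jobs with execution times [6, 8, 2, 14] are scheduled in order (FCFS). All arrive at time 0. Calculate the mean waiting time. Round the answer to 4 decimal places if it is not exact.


FCFS order (as given): [6, 8, 2, 14]
Waiting times:
  Job 1: wait = 0
  Job 2: wait = 6
  Job 3: wait = 14
  Job 4: wait = 16
Sum of waiting times = 36
Average waiting time = 36/4 = 9.0

9.0


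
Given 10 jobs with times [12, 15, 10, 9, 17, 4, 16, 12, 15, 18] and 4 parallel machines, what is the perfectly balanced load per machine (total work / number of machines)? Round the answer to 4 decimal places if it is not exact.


Total processing time = 12 + 15 + 10 + 9 + 17 + 4 + 16 + 12 + 15 + 18 = 128
Number of machines = 4
Ideal balanced load = 128 / 4 = 32.0

32.0


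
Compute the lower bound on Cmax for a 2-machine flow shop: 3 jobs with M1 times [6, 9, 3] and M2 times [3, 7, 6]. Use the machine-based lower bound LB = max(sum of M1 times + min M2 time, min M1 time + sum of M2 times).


LB1 = sum(M1 times) + min(M2 times) = 18 + 3 = 21
LB2 = min(M1 times) + sum(M2 times) = 3 + 16 = 19
Lower bound = max(LB1, LB2) = max(21, 19) = 21

21


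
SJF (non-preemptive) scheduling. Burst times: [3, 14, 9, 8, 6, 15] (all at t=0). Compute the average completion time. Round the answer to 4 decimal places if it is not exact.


SJF order (ascending): [3, 6, 8, 9, 14, 15]
Completion times:
  Job 1: burst=3, C=3
  Job 2: burst=6, C=9
  Job 3: burst=8, C=17
  Job 4: burst=9, C=26
  Job 5: burst=14, C=40
  Job 6: burst=15, C=55
Average completion = 150/6 = 25.0

25.0


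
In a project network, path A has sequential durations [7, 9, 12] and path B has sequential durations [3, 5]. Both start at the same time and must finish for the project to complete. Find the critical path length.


Path A total = 7 + 9 + 12 = 28
Path B total = 3 + 5 = 8
Critical path = longest path = max(28, 8) = 28

28


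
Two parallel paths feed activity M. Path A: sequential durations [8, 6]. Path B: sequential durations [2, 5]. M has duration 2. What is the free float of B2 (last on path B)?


ES(B2) = sum of predecessors on chain B = 2
EF(B2) = ES + duration = 2 + 5 = 7
Successor of B2 is M. ES(M) = max(sum(A), sum(B)) = max(14, 7) = 14
Free float = ES(successor) - EF(current) = 14 - 7 = 7

7


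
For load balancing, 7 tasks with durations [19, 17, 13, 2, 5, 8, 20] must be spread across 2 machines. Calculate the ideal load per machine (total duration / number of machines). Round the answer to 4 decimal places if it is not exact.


Total processing time = 19 + 17 + 13 + 2 + 5 + 8 + 20 = 84
Number of machines = 2
Ideal balanced load = 84 / 2 = 42.0

42.0


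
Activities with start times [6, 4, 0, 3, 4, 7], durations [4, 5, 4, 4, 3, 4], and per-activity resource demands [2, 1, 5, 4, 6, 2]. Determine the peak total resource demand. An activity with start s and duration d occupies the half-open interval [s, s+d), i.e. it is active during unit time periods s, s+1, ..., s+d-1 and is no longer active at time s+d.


Each activity i is active on [start_i, start_i + duration_i).
Compute total resource usage per time slot:
  t=0: active resources = [5], total = 5
  t=1: active resources = [5], total = 5
  t=2: active resources = [5], total = 5
  t=3: active resources = [5, 4], total = 9
  t=4: active resources = [1, 4, 6], total = 11
  t=5: active resources = [1, 4, 6], total = 11
  t=6: active resources = [2, 1, 4, 6], total = 13
  t=7: active resources = [2, 1, 2], total = 5
  t=8: active resources = [2, 1, 2], total = 5
  t=9: active resources = [2, 2], total = 4
  t=10: active resources = [2], total = 2
Peak resource demand = 13

13
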